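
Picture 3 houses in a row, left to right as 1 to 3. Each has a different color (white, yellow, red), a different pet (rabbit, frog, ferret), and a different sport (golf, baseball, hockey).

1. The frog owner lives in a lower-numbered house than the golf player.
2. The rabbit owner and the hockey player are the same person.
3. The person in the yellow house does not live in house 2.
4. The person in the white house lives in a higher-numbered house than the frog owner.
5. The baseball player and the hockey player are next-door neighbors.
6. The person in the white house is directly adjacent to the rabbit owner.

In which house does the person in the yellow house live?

1

The person in the white house is narrowed to house 2 or 3; consider each.
Placing it in house 2 leads to a contradiction, so it's in house 3.
The rabbit owner is in house 2 (clue 6).
House 1 color: only yellow fits.
House 2 color: only red fits.
So house 1 gets frog for pet.
So house 3 gets ferret for pet.
The hockey player is in house 2 (clue 2).
The only sport still possible for house 1 is baseball.
House 3's sport must be golf (nothing else left).
So: house 1 = yellow/frog/baseball, house 2 = red/rabbit/hockey, house 3 = white/ferret/golf.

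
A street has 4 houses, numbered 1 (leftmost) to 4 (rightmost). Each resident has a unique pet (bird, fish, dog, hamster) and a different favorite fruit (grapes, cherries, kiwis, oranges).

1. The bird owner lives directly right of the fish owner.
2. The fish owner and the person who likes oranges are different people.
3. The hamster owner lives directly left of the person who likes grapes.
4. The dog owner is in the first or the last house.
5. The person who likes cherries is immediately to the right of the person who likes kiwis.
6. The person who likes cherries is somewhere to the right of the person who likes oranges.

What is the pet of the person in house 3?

The dog owner is narrowed to house 1 or 4; consider each.
Placing it in house 1 leads to a contradiction, so it's in house 4.
The bird owner is narrowed to house 2 or 3; consider each.
Placing it in house 2 leads to a contradiction, so it's in house 3.
Clue 1 places the fish owner in house 2.
House 1's pet must be hamster (nothing else left).
From clue 3, the person who likes grapes must be in house 2.
House 4 favorite fruit: only cherries fits.
By clue 5, the person who likes kiwis is in house 3.
The only favorite fruit still possible for house 1 is oranges.
So: house 1 = hamster/oranges, house 2 = fish/grapes, house 3 = bird/kiwis, house 4 = dog/cherries.

bird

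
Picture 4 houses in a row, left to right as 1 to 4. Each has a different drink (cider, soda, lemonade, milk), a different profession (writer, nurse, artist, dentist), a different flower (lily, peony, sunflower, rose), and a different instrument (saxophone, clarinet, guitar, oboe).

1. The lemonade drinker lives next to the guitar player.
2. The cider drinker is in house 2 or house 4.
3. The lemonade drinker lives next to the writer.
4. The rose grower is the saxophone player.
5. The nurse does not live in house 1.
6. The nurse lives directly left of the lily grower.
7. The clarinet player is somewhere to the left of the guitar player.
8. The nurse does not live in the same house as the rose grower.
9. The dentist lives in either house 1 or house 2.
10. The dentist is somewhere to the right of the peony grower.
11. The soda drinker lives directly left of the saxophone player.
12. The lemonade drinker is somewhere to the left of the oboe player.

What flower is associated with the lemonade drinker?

rose

The dentist is in house 2 (clue 10).
By clue 10, the peony grower is in house 1.
House 1 instrument: only clarinet fits.
From clue 6, the lily grower must be in house 4.
So house 3 gets nurse for profession.
The only flower still possible for house 2 is rose.
House 3 flower: only sunflower fits.
The saxophone player is in house 2 (clue 4).
From clue 11, the soda drinker must be in house 1.
The cider drinker is narrowed to house 2 or 4; consider each.
Placing it in house 2 leads to a contradiction, so it's in house 4.
The lemonade drinker is narrowed to house 2 or 3; consider each.
Placing it in house 3 leads to a contradiction, so it's in house 2.
Clue 1 places the guitar player in house 3.
Clue 3 places the writer in house 1.
That leaves milk as the drink for house 3.
House 4's profession must be artist (nothing else left).
House 4's instrument must be oboe (nothing else left).
So: house 1 = soda/writer/peony/clarinet, house 2 = lemonade/dentist/rose/saxophone, house 3 = milk/nurse/sunflower/guitar, house 4 = cider/artist/lily/oboe.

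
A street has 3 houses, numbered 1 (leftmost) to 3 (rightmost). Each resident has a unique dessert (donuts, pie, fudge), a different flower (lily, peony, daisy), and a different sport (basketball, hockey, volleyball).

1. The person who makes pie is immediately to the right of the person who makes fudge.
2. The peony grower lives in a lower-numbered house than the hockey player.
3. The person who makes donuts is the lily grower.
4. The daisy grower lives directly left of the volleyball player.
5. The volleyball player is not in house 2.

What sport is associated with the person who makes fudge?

basketball

The volleyball player is in house 3 (clue 5).
House 3 flower: only lily fits.
So house 1 gets basketball for sport.
House 2's sport must be hockey (nothing else left).
The peony grower is in house 1 (clue 2).
From clue 3, the person who makes donuts must be in house 3.
The daisy grower is in house 2 (clue 4).
House 1's dessert must be fudge (nothing else left).
House 2's dessert must be pie (nothing else left).
So: house 1 = fudge/peony/basketball, house 2 = pie/daisy/hockey, house 3 = donuts/lily/volleyball.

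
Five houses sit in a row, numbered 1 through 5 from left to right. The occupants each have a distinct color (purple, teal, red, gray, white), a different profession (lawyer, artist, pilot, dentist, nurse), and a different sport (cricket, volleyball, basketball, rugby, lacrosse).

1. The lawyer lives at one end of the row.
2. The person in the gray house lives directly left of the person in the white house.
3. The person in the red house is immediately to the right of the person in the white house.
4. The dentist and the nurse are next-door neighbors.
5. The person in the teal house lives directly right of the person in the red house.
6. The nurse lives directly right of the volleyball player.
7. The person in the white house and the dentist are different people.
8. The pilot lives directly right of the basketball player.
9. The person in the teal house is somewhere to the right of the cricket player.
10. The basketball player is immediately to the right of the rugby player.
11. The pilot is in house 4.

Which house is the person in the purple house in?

1

Clue 11 places the pilot in house 4.
That leaves lacrosse as the sport for house 5.
The basketball player is in house 3 (clue 8).
By clue 10, the rugby player is in house 2.
That leaves cricket as the sport for house 4.
By clue 6, the nurse is in house 2.
Clue 9: the person in the teal house is in house 5.
The only sport still possible for house 1 is volleyball.
The person in the red house is in house 4 (clue 5).
Clue 3: the person in the white house is in house 3.
By clue 7, the dentist is in house 1.
House 3's profession must be artist (nothing else left).
That leaves lawyer as the profession for house 5.
Clue 2 places the person in the gray house in house 2.
So house 1 gets purple for color.
So: house 1 = purple/dentist/volleyball, house 2 = gray/nurse/rugby, house 3 = white/artist/basketball, house 4 = red/pilot/cricket, house 5 = teal/lawyer/lacrosse.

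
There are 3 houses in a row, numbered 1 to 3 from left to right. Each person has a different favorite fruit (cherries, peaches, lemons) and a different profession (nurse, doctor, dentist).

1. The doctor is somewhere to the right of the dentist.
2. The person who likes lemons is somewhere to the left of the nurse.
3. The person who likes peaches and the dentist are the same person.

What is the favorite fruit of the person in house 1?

peaches

That leaves cherries as the favorite fruit for house 3.
The only profession still possible for house 1 is dentist.
Clue 3: the person who likes peaches is in house 1.
House 2's favorite fruit must be lemons (nothing else left).
By clue 2, the nurse is in house 3.
That leaves doctor as the profession for house 2.
So: house 1 = peaches/dentist, house 2 = lemons/doctor, house 3 = cherries/nurse.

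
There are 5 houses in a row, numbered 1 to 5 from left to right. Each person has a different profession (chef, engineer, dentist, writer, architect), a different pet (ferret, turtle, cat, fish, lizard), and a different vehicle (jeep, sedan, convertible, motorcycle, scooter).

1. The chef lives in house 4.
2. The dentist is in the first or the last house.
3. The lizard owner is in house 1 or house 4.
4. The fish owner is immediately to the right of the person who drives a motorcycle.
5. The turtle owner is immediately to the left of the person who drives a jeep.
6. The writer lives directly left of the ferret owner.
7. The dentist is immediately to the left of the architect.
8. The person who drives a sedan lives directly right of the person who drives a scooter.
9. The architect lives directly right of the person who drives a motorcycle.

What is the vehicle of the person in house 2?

From clue 1, the chef must be in house 4.
Clue 7 places the dentist in house 1.
Clue 7: the architect is in house 2.
The person who drives a motorcycle is in house 1 (clue 9).
So house 5 gets engineer for profession.
Clue 4 places the fish owner in house 2.
By clue 6, the ferret owner is in house 4.
That leaves writer as the profession for house 3.
House 1 pet: only lizard fits.
So house 5 gets cat for pet.
Clue 5 places the person who drives a jeep in house 4.
So house 3 gets turtle for pet.
From clue 8, the person who drives a sedan must be in house 3.
The person who drives a scooter is in house 2 (clue 8).
That leaves convertible as the vehicle for house 5.
So: house 1 = dentist/lizard/motorcycle, house 2 = architect/fish/scooter, house 3 = writer/turtle/sedan, house 4 = chef/ferret/jeep, house 5 = engineer/cat/convertible.

scooter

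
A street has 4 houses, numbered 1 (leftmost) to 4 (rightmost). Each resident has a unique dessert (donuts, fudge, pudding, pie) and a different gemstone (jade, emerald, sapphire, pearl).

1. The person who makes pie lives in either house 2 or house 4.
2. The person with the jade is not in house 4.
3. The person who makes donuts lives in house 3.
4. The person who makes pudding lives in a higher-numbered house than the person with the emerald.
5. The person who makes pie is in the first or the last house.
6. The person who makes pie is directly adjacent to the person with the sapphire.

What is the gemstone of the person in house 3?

The person who makes donuts is in house 3 (clue 3).
Clue 5 places the person who makes pie in house 4.
The person with the sapphire is in house 3 (clue 6).
That leaves fudge as the dessert for house 1.
House 2's dessert must be pudding (nothing else left).
House 4 gemstone: only pearl fits.
Clue 4: the person with the emerald is in house 1.
House 2's gemstone must be jade (nothing else left).
So: house 1 = fudge/emerald, house 2 = pudding/jade, house 3 = donuts/sapphire, house 4 = pie/pearl.

sapphire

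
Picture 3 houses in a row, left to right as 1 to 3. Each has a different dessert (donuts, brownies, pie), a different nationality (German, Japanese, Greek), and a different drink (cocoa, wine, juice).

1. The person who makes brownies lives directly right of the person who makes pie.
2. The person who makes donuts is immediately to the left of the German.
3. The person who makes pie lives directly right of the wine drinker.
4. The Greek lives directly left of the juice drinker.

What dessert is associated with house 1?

donuts

By clue 3, the person who makes pie is in house 2.
Clue 3 places the wine drinker in house 1.
So house 1 gets donuts for dessert.
House 3's dessert must be brownies (nothing else left).
Clue 2: the German is in house 2.
House 1 nationality: only Greek fits.
House 3's nationality must be Japanese (nothing else left).
Clue 4 places the juice drinker in house 2.
House 3's drink must be cocoa (nothing else left).
So: house 1 = donuts/Greek/wine, house 2 = pie/German/juice, house 3 = brownies/Japanese/cocoa.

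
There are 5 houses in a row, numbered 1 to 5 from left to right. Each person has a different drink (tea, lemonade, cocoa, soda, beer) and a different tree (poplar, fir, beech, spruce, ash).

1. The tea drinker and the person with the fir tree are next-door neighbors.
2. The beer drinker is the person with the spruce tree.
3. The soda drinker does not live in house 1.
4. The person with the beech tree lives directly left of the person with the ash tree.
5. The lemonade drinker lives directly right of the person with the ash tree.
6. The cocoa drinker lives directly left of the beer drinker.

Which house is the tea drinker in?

The lemonade drinker is narrowed to house 3 or 4 or 5; consider each.
Placing it in house 3 and house 4 leads to a contradiction, so it's in house 5.
Clue 5 places the person with the ash tree in house 4.
Clue 4: the person with the beech tree is in house 3.
That leaves spruce as the tree for house 2.
Clue 2 places the beer drinker in house 2.
Clue 6: the cocoa drinker is in house 1.
The only drink still possible for house 3 is soda.
House 4 drink: only tea fits.
From clue 1, the person with the fir tree must be in house 5.
That leaves poplar as the tree for house 1.
So: house 1 = cocoa/poplar, house 2 = beer/spruce, house 3 = soda/beech, house 4 = tea/ash, house 5 = lemonade/fir.

4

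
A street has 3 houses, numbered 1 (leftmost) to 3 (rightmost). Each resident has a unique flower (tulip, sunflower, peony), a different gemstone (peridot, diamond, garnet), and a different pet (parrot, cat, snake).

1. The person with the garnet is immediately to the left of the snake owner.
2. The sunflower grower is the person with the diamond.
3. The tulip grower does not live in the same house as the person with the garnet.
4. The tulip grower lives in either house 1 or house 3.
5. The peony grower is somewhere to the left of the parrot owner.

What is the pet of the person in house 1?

cat

The only pet still possible for house 1 is cat.
The peony grower is narrowed to house 1 or 2; consider each.
Placing it in house 2 leads to a contradiction, so it's in house 1.
House 2 flower: only sunflower fits.
House 3 flower: only tulip fits.
From clue 2, the person with the diamond must be in house 2.
So house 1 gets garnet for gemstone.
House 3 gemstone: only peridot fits.
Clue 1 places the snake owner in house 2.
House 3 pet: only parrot fits.
So: house 1 = peony/garnet/cat, house 2 = sunflower/diamond/snake, house 3 = tulip/peridot/parrot.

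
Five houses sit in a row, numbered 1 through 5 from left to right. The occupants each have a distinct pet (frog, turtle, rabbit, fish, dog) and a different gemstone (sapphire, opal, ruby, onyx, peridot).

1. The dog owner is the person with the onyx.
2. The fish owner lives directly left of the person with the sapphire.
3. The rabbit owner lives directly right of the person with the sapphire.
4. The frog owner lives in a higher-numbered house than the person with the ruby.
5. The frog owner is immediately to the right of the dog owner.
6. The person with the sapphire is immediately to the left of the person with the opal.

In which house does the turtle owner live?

2

The fish owner is narrowed to house 1 or 2 or 3; consider each.
Placing it in house 2 and house 3 leads to a contradiction, so it's in house 1.
The person with the sapphire is in house 2 (clue 2).
Clue 3 places the rabbit owner in house 3.
From clue 6, the person with the opal must be in house 3.
So house 5 gets peridot for gemstone.
From clue 1, the dog owner must be in house 4.
By clue 1, the person with the onyx is in house 4.
Clue 5: the frog owner is in house 5.
House 2 pet: only turtle fits.
So house 1 gets ruby for gemstone.
So: house 1 = fish/ruby, house 2 = turtle/sapphire, house 3 = rabbit/opal, house 4 = dog/onyx, house 5 = frog/peridot.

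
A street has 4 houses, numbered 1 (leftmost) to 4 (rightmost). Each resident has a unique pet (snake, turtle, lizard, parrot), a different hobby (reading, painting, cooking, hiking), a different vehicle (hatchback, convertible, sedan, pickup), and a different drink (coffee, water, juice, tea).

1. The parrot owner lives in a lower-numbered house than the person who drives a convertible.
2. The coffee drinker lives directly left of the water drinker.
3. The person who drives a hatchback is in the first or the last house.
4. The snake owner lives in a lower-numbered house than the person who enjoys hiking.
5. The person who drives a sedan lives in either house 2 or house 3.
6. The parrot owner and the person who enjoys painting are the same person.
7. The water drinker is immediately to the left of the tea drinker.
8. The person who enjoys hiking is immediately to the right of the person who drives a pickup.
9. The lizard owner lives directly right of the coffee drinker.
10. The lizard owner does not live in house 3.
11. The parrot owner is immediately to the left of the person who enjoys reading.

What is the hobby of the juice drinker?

hiking

Clue 9 places the lizard owner in house 2.
From clue 9, the coffee drinker must be in house 1.
House 4's pet must be turtle (nothing else left).
The water drinker is in house 2 (clue 2).
From clue 7, the tea drinker must be in house 3.
House 4's drink must be juice (nothing else left).
The parrot owner is narrowed to house 1 or 3; consider each.
Placing it in house 3 leads to a contradiction, so it's in house 1.
By clue 6, the person who enjoys painting is in house 1.
From clue 11, the person who enjoys reading must be in house 2.
So house 3 gets snake for pet.
From clue 4, the person who enjoys hiking must be in house 4.
Clue 8 places the person who drives a pickup in house 3.
House 3 hobby: only cooking fits.
So house 1 gets hatchback for vehicle.
That leaves convertible as the vehicle for house 4.
So house 2 gets sedan for vehicle.
So: house 1 = parrot/painting/hatchback/coffee, house 2 = lizard/reading/sedan/water, house 3 = snake/cooking/pickup/tea, house 4 = turtle/hiking/convertible/juice.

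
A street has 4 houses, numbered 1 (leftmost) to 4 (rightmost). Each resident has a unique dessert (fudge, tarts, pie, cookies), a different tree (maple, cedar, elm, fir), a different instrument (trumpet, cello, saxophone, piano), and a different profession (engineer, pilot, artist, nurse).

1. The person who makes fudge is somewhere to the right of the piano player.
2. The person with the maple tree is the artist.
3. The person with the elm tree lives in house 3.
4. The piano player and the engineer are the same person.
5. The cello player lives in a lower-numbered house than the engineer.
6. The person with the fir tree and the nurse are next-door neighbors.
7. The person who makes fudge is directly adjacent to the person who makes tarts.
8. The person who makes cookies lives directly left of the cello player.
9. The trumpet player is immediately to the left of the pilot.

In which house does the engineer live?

3

Clue 3 places the person with the elm tree in house 3.
By clue 8, the person who makes cookies is in house 1.
By clue 8, the cello player is in house 2.
The only instrument still possible for house 4 is saxophone.
By clue 4, the piano player is in house 3.
The engineer is in house 3 (clue 4).
That leaves trumpet as the instrument for house 1.
Clue 1 places the person who makes fudge in house 4.
From clue 7, the person who makes tarts must be in house 3.
Clue 9 places the pilot in house 2.
House 2 dessert: only pie fits.
House 1 profession: only nurse fits.
House 4 profession: only artist fits.
Clue 2: the person with the maple tree is in house 4.
From clue 6, the person with the fir tree must be in house 2.
So house 1 gets cedar for tree.
So: house 1 = cookies/cedar/trumpet/nurse, house 2 = pie/fir/cello/pilot, house 3 = tarts/elm/piano/engineer, house 4 = fudge/maple/saxophone/artist.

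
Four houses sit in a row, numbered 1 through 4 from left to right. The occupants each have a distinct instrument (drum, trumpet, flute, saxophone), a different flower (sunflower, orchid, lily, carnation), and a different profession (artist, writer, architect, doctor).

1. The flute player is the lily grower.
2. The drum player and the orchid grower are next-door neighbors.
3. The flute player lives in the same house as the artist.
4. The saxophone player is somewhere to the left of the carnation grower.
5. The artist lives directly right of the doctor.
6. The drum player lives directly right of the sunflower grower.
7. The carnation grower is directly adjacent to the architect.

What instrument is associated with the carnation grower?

drum

The drum player is narrowed to house 2 or 3 or 4; consider each.
Placing it in house 3 and house 4 leads to a contradiction, so it's in house 2.
Clue 6 places the sunflower grower in house 1.
House 3 flower: only orchid fits.
From clue 1, the flute player must be in house 4.
By clue 1, the lily grower is in house 4.
The artist is in house 4 (clue 3).
Clue 5 places the doctor in house 3.
House 2's flower must be carnation (nothing else left).
House 2's profession must be writer (nothing else left).
Clue 4 places the saxophone player in house 1.
So house 3 gets trumpet for instrument.
That leaves architect as the profession for house 1.
So: house 1 = saxophone/sunflower/architect, house 2 = drum/carnation/writer, house 3 = trumpet/orchid/doctor, house 4 = flute/lily/artist.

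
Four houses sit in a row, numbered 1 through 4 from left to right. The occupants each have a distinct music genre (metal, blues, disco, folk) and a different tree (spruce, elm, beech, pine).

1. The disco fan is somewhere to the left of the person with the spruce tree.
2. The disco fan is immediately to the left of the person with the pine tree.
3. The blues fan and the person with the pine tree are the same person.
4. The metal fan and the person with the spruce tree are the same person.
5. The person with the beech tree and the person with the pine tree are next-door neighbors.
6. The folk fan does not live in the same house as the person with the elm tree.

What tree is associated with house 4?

The blues fan is narrowed to house 2 or 3 or 4; consider each.
Placing it in house 3 and house 4 leads to a contradiction, so it's in house 2.
By clue 3, the person with the pine tree is in house 2.
From clue 2, the disco fan must be in house 1.
The folk fan is narrowed to house 3 or 4; consider each.
Placing it in house 4 leads to a contradiction, so it's in house 3.
House 4's music genre must be metal (nothing else left).
From clue 4, the person with the spruce tree must be in house 4.
House 1's tree must be elm (nothing else left).
The only tree still possible for house 3 is beech.
So: house 1 = disco/elm, house 2 = blues/pine, house 3 = folk/beech, house 4 = metal/spruce.

spruce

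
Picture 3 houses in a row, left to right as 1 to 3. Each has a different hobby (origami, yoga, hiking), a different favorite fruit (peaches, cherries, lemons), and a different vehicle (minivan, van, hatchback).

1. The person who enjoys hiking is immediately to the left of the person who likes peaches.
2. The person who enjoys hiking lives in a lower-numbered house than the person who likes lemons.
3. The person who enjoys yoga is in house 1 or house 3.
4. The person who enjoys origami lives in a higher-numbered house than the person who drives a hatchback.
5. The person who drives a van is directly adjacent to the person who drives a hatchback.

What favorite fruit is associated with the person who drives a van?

peaches

So house 1 gets cherries for favorite fruit.
The person who enjoys hiking is narrowed to house 1 or 2; consider each.
Placing it in house 2 leads to a contradiction, so it's in house 1.
Clue 1: the person who likes peaches is in house 2.
House 2 hobby: only origami fits.
That leaves yoga as the hobby for house 3.
So house 3 gets lemons for favorite fruit.
Clue 4 places the person who drives a hatchback in house 1.
From clue 5, the person who drives a van must be in house 2.
The only vehicle still possible for house 3 is minivan.
So: house 1 = hiking/cherries/hatchback, house 2 = origami/peaches/van, house 3 = yoga/lemons/minivan.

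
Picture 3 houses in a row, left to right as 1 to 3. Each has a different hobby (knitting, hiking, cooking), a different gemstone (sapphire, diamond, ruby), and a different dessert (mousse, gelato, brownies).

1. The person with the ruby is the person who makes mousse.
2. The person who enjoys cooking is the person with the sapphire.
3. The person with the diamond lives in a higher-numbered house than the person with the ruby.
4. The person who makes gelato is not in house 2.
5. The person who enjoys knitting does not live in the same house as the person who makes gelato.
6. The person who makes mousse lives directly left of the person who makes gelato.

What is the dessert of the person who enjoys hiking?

gelato

Clue 6 places the person who makes mousse in house 2.
Clue 6: the person who makes gelato is in house 3.
The only dessert still possible for house 1 is brownies.
Clue 1: the person with the ruby is in house 2.
Clue 3 places the person with the diamond in house 3.
That leaves sapphire as the gemstone for house 1.
From clue 2, the person who enjoys cooking must be in house 1.
House 3 hobby: only hiking fits.
So house 2 gets knitting for hobby.
So: house 1 = cooking/sapphire/brownies, house 2 = knitting/ruby/mousse, house 3 = hiking/diamond/gelato.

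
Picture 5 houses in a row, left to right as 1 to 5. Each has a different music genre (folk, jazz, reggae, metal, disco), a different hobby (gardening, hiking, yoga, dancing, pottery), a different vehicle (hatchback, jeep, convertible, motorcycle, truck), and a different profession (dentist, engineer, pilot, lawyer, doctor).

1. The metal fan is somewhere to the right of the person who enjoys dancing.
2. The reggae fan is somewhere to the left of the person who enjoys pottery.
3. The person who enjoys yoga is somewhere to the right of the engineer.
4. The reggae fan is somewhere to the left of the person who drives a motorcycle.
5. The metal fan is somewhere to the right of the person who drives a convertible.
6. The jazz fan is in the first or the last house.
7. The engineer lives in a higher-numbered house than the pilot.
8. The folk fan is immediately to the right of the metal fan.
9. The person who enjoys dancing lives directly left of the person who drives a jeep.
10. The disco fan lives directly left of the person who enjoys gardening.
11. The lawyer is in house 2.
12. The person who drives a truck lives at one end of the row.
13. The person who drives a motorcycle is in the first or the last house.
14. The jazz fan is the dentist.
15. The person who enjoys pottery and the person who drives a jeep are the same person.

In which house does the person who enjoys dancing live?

2

The lawyer is in house 2 (clue 11).
By clue 13, the person who drives a motorcycle is in house 5.
House 1 vehicle: only truck fits.
The folk fan is narrowed to house 4 or 5; consider each.
Placing it in house 4 leads to a contradiction, so it's in house 5.
The metal fan is in house 4 (clue 8).
So house 1 gets jazz for music genre.
By clue 14, the dentist is in house 1.
House 3's profession must be pilot (nothing else left).
The only profession still possible for house 5 is doctor.
The person who enjoys yoga is in house 5 (clue 3).
House 1's hobby must be hiking (nothing else left).
The only hobby still possible for house 2 is dancing.
House 4's profession must be engineer (nothing else left).
Clue 9: the person who drives a jeep is in house 3.
The person who enjoys pottery is in house 3 (clue 15).
House 4 hobby: only gardening fits.
That leaves convertible as the vehicle for house 2.
The only vehicle still possible for house 4 is hatchback.
Clue 2 places the reggae fan in house 2.
Clue 10: the disco fan is in house 3.
So: house 1 = jazz/hiking/truck/dentist, house 2 = reggae/dancing/convertible/lawyer, house 3 = disco/pottery/jeep/pilot, house 4 = metal/gardening/hatchback/engineer, house 5 = folk/yoga/motorcycle/doctor.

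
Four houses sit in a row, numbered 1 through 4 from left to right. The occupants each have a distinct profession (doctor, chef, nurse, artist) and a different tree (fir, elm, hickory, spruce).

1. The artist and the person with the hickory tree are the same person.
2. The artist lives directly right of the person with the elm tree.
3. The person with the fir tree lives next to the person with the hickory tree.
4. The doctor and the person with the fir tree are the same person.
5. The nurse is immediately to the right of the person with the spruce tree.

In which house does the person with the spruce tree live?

The artist is narrowed to house 2 or 3 or 4; consider each.
Placing it in house 2 and house 4 leads to a contradiction, so it's in house 3.
The person with the hickory tree is in house 3 (clue 1).
Clue 2: the person with the elm tree is in house 2.
That leaves chef as the profession for house 1.
House 1's tree must be spruce (nothing else left).
House 4's tree must be fir (nothing else left).
Clue 4: the doctor is in house 4.
Clue 5 places the nurse in house 2.
So: house 1 = chef/spruce, house 2 = nurse/elm, house 3 = artist/hickory, house 4 = doctor/fir.

1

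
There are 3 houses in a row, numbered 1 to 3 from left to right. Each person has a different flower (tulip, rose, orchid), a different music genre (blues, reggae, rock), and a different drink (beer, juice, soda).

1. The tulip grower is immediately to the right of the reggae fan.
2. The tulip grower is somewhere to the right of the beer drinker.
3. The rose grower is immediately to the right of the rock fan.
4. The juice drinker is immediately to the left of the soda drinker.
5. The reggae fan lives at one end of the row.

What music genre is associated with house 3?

blues

Clue 5 places the reggae fan in house 1.
That leaves orchid as the flower for house 1.
House 2 music genre: only rock fits.
So house 3 gets blues for music genre.
So house 3 gets soda for drink.
Clue 1 places the tulip grower in house 2.
Clue 2 places the beer drinker in house 1.
Clue 3 places the rose grower in house 3.
From clue 4, the juice drinker must be in house 2.
So: house 1 = orchid/reggae/beer, house 2 = tulip/rock/juice, house 3 = rose/blues/soda.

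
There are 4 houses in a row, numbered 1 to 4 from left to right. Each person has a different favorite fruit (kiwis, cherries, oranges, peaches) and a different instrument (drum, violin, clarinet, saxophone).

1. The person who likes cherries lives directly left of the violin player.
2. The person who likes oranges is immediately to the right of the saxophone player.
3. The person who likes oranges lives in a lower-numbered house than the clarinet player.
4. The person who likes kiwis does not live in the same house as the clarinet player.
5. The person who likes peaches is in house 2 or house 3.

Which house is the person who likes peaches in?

3

House 4 favorite fruit: only kiwis fits.
From clue 4, the clarinet player must be in house 3.
So house 1 gets cherries for favorite fruit.
By clue 1, the violin player is in house 2.
Clue 3: the person who likes oranges is in house 2.
That leaves peaches as the favorite fruit for house 3.
The only instrument still possible for house 1 is saxophone.
House 4 instrument: only drum fits.
So: house 1 = cherries/saxophone, house 2 = oranges/violin, house 3 = peaches/clarinet, house 4 = kiwis/drum.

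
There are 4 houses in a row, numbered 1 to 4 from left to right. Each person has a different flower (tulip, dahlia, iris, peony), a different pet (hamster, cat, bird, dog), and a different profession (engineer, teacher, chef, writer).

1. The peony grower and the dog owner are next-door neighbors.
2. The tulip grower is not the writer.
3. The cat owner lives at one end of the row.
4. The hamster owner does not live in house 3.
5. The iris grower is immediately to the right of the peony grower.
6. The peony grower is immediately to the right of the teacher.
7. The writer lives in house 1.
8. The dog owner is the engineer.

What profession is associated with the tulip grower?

The writer is in house 1 (clue 7).
From clue 6, the peony grower must be in house 3.
House 1's flower must be dahlia (nothing else left).
So house 2 gets tulip for flower.
House 4 flower: only iris fits.
So house 2 gets teacher for profession.
Clue 8: the dog owner is in house 4.
Clue 8 places the engineer in house 4.
So house 3 gets bird for pet.
House 3's profession must be chef (nothing else left).
That leaves cat as the pet for house 1.
So house 2 gets hamster for pet.
So: house 1 = dahlia/cat/writer, house 2 = tulip/hamster/teacher, house 3 = peony/bird/chef, house 4 = iris/dog/engineer.

teacher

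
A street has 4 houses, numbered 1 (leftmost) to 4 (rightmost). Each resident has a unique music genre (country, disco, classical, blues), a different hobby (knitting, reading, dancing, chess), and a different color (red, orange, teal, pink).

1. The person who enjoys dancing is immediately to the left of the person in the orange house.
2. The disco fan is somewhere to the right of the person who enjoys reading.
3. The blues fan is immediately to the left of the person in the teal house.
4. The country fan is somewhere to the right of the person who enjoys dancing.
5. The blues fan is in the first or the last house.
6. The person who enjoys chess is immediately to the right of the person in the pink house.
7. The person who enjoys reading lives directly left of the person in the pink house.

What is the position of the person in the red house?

By clue 5, the blues fan is in house 1.
House 1's color must be red (nothing else left).
From clue 3, the person in the teal house must be in house 2.
House 3's color must be pink (nothing else left).
So house 4 gets orange for color.
The person who enjoys dancing is in house 3 (clue 1).
Clue 4 places the country fan in house 4.
The person who enjoys chess is in house 4 (clue 6).
Clue 7 places the person who enjoys reading in house 2.
That leaves knitting as the hobby for house 1.
Clue 2: the disco fan is in house 3.
House 2 music genre: only classical fits.
So: house 1 = blues/knitting/red, house 2 = classical/reading/teal, house 3 = disco/dancing/pink, house 4 = country/chess/orange.

1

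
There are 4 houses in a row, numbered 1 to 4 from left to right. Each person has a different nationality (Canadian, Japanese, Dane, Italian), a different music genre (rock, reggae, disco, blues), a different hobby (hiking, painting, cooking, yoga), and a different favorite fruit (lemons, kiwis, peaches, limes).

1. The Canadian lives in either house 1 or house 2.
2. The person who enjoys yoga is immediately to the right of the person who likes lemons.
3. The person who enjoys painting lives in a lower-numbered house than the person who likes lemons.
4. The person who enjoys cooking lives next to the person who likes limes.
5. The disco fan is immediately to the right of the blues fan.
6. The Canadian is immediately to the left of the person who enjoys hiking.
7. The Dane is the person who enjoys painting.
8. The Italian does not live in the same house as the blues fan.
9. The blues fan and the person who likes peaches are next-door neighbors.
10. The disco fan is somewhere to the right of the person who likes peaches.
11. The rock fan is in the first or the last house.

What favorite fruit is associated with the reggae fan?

The Canadian is narrowed to house 1 or 2; consider each.
Placing it in house 1 leads to a contradiction, so it's in house 2.
Clue 6: the person who enjoys hiking is in house 3.
The only nationality still possible for house 1 is Dane.
That leaves yoga as the hobby for house 4.
Clue 2: the person who likes lemons is in house 3.
The person who enjoys painting is in house 1 (clue 7).
That leaves cooking as the hobby for house 2.
That leaves kiwis as the favorite fruit for house 4.
The person who likes limes is in house 1 (clue 4).
House 2 favorite fruit: only peaches fits.
The only music genre still possible for house 2 is reggae.
Clue 5 places the disco fan in house 4.
The blues fan is in house 3 (clue 5).
The Italian is in house 4 (clue 8).
House 3's nationality must be Japanese (nothing else left).
That leaves rock as the music genre for house 1.
So: house 1 = Dane/rock/painting/limes, house 2 = Canadian/reggae/cooking/peaches, house 3 = Japanese/blues/hiking/lemons, house 4 = Italian/disco/yoga/kiwis.

peaches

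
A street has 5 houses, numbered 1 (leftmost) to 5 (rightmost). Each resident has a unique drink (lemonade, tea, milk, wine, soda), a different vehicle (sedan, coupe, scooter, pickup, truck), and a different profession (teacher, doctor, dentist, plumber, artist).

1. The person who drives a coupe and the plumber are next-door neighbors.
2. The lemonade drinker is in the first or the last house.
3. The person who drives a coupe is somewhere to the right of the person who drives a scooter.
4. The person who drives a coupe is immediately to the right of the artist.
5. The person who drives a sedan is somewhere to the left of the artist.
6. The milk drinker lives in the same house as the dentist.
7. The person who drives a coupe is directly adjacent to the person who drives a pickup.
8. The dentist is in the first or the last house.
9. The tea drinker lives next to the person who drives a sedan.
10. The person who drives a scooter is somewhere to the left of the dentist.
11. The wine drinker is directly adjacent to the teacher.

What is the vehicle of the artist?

scooter

Clue 10: the dentist is in house 5.
Clue 6 places the milk drinker in house 5.
The only drink still possible for house 1 is lemonade.
The soda drinker is narrowed to house 2 or 3 or 4; consider each.
Placing it in house 2 and house 4 leads to a contradiction, so it's in house 3.
The tea drinker is narrowed to house 2 or 4; consider each.
Placing it in house 4 leads to a contradiction, so it's in house 2.
The only drink still possible for house 4 is wine.
Clue 11: the teacher is in house 3.
So house 1 gets doctor for profession.
The person who drives a coupe is narrowed to house 3 or 5; consider each.
Placing it in house 5 leads to a contradiction, so it's in house 3.
Clue 4: the artist is in house 2.
From clue 5, the person who drives a sedan must be in house 1.
So house 2 gets scooter for vehicle.
House 4 vehicle: only pickup fits.
House 5 vehicle: only truck fits.
House 4's profession must be plumber (nothing else left).
So: house 1 = lemonade/sedan/doctor, house 2 = tea/scooter/artist, house 3 = soda/coupe/teacher, house 4 = wine/pickup/plumber, house 5 = milk/truck/dentist.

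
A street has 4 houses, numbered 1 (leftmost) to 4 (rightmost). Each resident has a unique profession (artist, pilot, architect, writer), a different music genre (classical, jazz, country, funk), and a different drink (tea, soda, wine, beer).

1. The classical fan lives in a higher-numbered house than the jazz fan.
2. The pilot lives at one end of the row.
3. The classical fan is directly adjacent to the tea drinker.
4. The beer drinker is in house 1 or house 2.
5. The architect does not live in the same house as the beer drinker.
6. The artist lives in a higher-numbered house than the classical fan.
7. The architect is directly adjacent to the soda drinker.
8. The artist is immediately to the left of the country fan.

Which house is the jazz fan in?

1

Clue 8: the artist is in house 3.
From clue 8, the country fan must be in house 4.
Clue 6 places the classical fan in house 2.
House 1 music genre: only jazz fits.
So house 3 gets funk for music genre.
House 4's drink must be wine (nothing else left).
The pilot is narrowed to house 1 or 4; consider each.
Placing it in house 4 leads to a contradiction, so it's in house 1.
House 2 drink: only beer fits.
Clue 5 places the architect in house 4.
Clue 7 places the soda drinker in house 3.
So house 2 gets writer for profession.
So house 1 gets tea for drink.
So: house 1 = pilot/jazz/tea, house 2 = writer/classical/beer, house 3 = artist/funk/soda, house 4 = architect/country/wine.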